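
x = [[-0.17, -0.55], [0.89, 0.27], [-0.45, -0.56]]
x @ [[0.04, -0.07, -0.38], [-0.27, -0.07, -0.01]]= [[0.14, 0.05, 0.07],[-0.04, -0.08, -0.34],[0.13, 0.07, 0.18]]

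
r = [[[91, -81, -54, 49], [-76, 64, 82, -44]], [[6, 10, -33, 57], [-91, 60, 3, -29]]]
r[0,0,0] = 91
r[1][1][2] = 3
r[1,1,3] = -29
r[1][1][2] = 3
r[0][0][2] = -54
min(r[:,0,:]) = -81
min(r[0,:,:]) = -81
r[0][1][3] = -44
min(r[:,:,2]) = -54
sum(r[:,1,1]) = 124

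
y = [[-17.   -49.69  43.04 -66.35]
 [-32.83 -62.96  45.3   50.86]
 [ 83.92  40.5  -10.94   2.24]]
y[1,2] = 45.3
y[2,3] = 2.24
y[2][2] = -10.94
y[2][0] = 83.92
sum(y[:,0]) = 34.09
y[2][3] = 2.24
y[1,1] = -62.96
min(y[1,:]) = -62.96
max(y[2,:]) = 83.92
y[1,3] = 50.86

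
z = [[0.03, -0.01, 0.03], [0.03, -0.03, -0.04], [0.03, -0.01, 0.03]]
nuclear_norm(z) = 0.12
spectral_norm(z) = 0.06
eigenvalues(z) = [0.06, -0.03, 0.0]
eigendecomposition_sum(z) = [[0.03, -0.01, 0.03], [-0.00, 0.00, -0.0], [0.03, -0.01, 0.03]] + [[0.00, -0.0, -0.00],[0.03, -0.03, -0.04],[0.00, -0.0, -0.00]] + [[0.0, 0.0, -0.0], [0.00, 0.00, -0.0], [-0.00, -0.00, 0.0]]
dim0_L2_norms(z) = [0.05, 0.03, 0.06]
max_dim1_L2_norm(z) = 0.06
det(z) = 0.00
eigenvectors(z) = [[-0.70,  0.11,  -0.51], [0.08,  0.99,  -0.83], [-0.7,  0.11,  0.24]]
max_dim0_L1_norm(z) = 0.1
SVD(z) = [[-0.71,-0.00,-0.71], [0.00,-1.00,-0.00], [-0.71,-0.0,0.71]] @ diag([0.061644140029689765, 0.05830951894845301, 1.3308896809806906e-19]) @ [[-0.69, 0.23, -0.69], [-0.51, 0.51, 0.69], [-0.51, -0.83, 0.24]]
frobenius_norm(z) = 0.08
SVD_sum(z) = [[0.03, -0.01, 0.03], [-0.0, 0.0, -0.0], [0.03, -0.01, 0.03]] + [[0.0, -0.0, -0.00], [0.03, -0.03, -0.04], [0.0, -0.00, -0.00]] + [[0.00, 0.0, -0.00], [0.00, 0.0, -0.00], [-0.0, -0.0, 0.00]]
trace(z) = 0.03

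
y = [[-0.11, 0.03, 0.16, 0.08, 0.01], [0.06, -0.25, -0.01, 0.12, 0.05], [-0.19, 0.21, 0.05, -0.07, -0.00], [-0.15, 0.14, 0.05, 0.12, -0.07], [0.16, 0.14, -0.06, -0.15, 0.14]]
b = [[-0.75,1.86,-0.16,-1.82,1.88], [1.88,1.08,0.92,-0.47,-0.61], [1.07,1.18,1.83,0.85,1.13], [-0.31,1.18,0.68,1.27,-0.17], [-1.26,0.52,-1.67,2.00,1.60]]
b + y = [[-0.86, 1.89, 0.0, -1.74, 1.89], [1.94, 0.83, 0.91, -0.35, -0.56], [0.88, 1.39, 1.88, 0.78, 1.13], [-0.46, 1.32, 0.73, 1.39, -0.24], [-1.10, 0.66, -1.73, 1.85, 1.74]]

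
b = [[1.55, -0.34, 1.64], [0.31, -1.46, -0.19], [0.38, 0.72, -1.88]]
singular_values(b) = [2.76, 1.46, 1.38]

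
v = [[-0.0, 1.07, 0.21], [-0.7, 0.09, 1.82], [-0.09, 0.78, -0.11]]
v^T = [[-0.00,-0.70,-0.09], [1.07,0.09,0.78], [0.21,1.82,-0.11]]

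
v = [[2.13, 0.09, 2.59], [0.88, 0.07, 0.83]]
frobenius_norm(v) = 3.57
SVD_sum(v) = [[2.17, 0.1, 2.56], [0.78, 0.04, 0.92]] + [[-0.04, -0.01, 0.03], [0.1, 0.03, -0.09]]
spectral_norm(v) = 3.56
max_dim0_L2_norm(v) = 2.72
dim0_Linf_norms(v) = [2.13, 0.09, 2.59]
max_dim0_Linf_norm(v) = 2.59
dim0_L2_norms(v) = [2.3, 0.11, 2.72]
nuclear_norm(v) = 3.71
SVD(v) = [[-0.94, -0.34], [-0.34, 0.94]] @ diag([3.5636266184199976, 0.1478692817608013]) @ [[-0.65, -0.03, -0.76], [0.74, 0.24, -0.63]]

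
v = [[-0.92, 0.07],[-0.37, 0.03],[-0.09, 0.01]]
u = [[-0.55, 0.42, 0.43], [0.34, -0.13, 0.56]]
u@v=[[0.31, -0.02], [-0.32, 0.03]]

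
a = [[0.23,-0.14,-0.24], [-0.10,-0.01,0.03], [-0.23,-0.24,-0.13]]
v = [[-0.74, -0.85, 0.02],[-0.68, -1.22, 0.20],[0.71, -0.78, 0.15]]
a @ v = [[-0.25, 0.16, -0.06],[0.1, 0.07, 0.00],[0.24, 0.59, -0.07]]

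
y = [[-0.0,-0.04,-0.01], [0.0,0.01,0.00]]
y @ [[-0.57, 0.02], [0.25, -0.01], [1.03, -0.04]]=[[-0.02, 0.00], [0.00, -0.0]]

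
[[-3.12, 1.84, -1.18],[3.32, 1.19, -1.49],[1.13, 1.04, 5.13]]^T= [[-3.12, 3.32, 1.13], [1.84, 1.19, 1.04], [-1.18, -1.49, 5.13]]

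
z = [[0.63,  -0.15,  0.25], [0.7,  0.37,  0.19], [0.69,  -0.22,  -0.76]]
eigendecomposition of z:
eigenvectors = [[-0.17+0.00j, (-0.23-0.35j), -0.23+0.35j], [(-0.06+0j), -0.89+0.00j, (-0.89-0j)], [(0.98+0j), (-0.02-0.18j), -0.02+0.18j]]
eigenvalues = [(-0.87+0j), (0.55+0.32j), (0.55-0.32j)]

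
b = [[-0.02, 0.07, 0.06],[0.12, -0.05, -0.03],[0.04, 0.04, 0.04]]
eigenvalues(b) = [-0.12, 0.09, -0.0]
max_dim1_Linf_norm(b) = 0.12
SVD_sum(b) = [[-0.06, 0.04, 0.03], [0.1, -0.07, -0.05], [-0.01, 0.0, 0.0]] + [[0.04,0.03,0.03], [0.02,0.02,0.02], [0.05,0.04,0.04]] + [[-0.0,-0.0,0.0], [-0.0,-0.0,0.0], [0.00,0.00,-0.00]]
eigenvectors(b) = [[-0.53,0.60,-0.09], [0.84,0.35,-0.66], [-0.08,0.72,0.74]]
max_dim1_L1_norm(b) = 0.2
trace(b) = -0.03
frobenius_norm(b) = 0.18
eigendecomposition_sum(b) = [[-0.06, 0.04, 0.03],[0.1, -0.07, -0.05],[-0.01, 0.01, 0.0]] + [[0.04,0.03,0.03], [0.02,0.02,0.02], [0.05,0.03,0.04]] + [[-0.0,-0.0,0.0], [-0.00,-0.00,0.0], [0.00,0.0,-0.0]]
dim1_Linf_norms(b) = [0.07, 0.12, 0.04]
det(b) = 0.00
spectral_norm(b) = 0.15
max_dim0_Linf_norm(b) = 0.12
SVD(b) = [[-0.51, -0.58, -0.64], [0.86, -0.39, -0.34], [-0.05, -0.72, 0.69]] @ diag([0.14927827954763745, 0.0959995695104965, 0.00027912201050394225]) @ [[0.75, -0.54, -0.39], [-0.66, -0.52, -0.54], [0.09, 0.66, -0.74]]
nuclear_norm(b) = 0.25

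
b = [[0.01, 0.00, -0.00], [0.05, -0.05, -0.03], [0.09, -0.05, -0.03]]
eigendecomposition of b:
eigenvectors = [[0.00, 0.0, 0.29], [-0.51, 0.71, -0.22], [0.86, 0.71, 0.93]]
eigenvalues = [0.0, -0.08, 0.01]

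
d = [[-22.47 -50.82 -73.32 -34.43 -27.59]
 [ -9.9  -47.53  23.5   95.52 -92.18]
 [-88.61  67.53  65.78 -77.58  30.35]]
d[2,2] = 65.78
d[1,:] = [-9.9, -47.53, 23.5, 95.52, -92.18]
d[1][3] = 95.52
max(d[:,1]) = 67.53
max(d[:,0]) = -9.9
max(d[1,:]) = 95.52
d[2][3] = -77.58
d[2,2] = 65.78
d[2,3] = -77.58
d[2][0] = -88.61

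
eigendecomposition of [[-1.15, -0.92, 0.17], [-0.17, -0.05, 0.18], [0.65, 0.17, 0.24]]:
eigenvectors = [[0.91+0.00j, 0.13-0.28j, (0.13+0.28j)], [0.17+0.00j, (-0.38+0.4j), -0.38-0.40j], [-0.38+0.00j, -0.77+0.00j, (-0.77-0j)]]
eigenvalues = [(-1.39+0j), (0.21+0.15j), (0.21-0.15j)]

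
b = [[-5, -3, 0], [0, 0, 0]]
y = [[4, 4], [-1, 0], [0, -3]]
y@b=[[-20, -12, 0], [5, 3, 0], [0, 0, 0]]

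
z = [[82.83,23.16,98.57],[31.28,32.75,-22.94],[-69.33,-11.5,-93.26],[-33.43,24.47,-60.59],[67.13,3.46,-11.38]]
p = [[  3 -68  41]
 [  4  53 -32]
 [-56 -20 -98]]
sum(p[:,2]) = -89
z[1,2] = -22.94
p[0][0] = 3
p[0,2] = 41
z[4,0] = 67.13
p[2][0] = -56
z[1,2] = -22.94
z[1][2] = -22.94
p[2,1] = -20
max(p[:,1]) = 53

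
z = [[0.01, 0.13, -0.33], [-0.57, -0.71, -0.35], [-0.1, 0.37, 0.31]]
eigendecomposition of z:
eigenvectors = [[(-0.22-0.36j), (-0.22+0.36j), (-0.61+0j)], [(0.81+0j), (0.81-0j), (0.07+0j)], [(-0.34-0.22j), (-0.34+0.22j), (0.79+0j)]]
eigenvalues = [(-0.4+0.35j), (-0.4-0.35j), (0.42+0j)]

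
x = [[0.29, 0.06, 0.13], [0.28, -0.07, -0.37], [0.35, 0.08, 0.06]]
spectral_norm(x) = 0.55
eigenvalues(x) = [(0.41+0j), (-0.06+0.09j), (-0.06-0.09j)]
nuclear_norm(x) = 0.97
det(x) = 0.00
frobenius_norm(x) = 0.68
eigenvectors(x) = [[(-0.71+0j), 0.13-0.04j, 0.13+0.04j],[(0.12+0j), (-0.96+0j), (-0.96-0j)],[(-0.69+0j), (0.12+0.2j), 0.12-0.20j]]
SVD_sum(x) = [[0.23, 0.01, -0.07], [0.35, 0.02, -0.11], [0.31, 0.02, -0.09]] + [[0.06, 0.06, 0.2], [-0.08, -0.09, -0.26], [0.04, 0.05, 0.16]] + [[0.00, -0.01, 0.0], [0.00, -0.00, 0.00], [-0.00, 0.01, -0.00]]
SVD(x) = [[-0.44, 0.54, -0.72],  [-0.68, -0.72, -0.12],  [-0.59, 0.43, 0.69]] @ diag([0.5475710334742339, 0.396231865410589, 0.02159333538859319]) @ [[-0.96, -0.05, 0.29], [0.26, 0.3, 0.92], [-0.13, 0.95, -0.27]]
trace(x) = 0.28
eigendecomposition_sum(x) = [[(0.35+0j),(0.06+0j),(0.07-0j)], [-0.06+0.00j,(-0.01+0j),-0.01+0.00j], [(0.34+0j),(0.05+0j),(0.07-0j)]] + [[(-0.03-0.01j),-0.01j,0.03+0.01j], [0.17+0.13j,-0.03+0.05j,-0.18-0.13j], [(0.01-0.05j),(0.01+0j),(-0+0.05j)]] + [[-0.03+0.01j, 0.01j, (0.03-0.01j)], [(0.17-0.13j), -0.03-0.05j, (-0.18+0.13j)], [(0.01+0.05j), (0.01-0j), -0.00-0.05j]]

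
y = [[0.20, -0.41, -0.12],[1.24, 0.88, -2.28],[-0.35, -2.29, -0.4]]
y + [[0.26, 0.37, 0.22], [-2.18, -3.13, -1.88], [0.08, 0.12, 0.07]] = [[0.46, -0.04, 0.1], [-0.94, -2.25, -4.16], [-0.27, -2.17, -0.33]]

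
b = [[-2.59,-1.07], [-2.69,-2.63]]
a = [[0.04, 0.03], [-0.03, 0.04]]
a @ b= [[-0.18,-0.12], [-0.03,-0.07]]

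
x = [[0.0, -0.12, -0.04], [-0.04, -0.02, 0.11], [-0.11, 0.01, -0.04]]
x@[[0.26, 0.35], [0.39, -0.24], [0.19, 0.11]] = [[-0.05,0.02],[0.00,0.0],[-0.03,-0.05]]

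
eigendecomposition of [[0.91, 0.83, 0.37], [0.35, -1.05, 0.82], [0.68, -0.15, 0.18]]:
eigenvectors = [[-0.85, -0.5, 0.47],[-0.27, 0.63, -0.76],[-0.45, 0.59, -0.45]]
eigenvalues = [1.37, -0.56, -0.78]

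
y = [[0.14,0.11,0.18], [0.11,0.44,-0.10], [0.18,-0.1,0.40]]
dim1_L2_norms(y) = [0.25, 0.46, 0.45]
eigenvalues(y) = [0.0, 0.45, 0.53]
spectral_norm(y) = 0.53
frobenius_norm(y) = 0.69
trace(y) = 0.98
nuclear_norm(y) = 0.98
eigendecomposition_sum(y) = [[0.00, -0.00, -0.00], [-0.0, 0.00, 0.0], [-0.0, 0.0, 0.0]] + [[0.13, 0.16, 0.12],[0.16, 0.22, 0.15],[0.12, 0.15, 0.11]] + [[0.01, -0.05, 0.06], [-0.05, 0.22, -0.25], [0.06, -0.25, 0.29]]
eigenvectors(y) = [[-0.83,  0.53,  0.16], [0.31,  0.69,  -0.65], [0.45,  0.49,  0.74]]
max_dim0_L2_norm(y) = 0.46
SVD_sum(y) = [[0.01, -0.05, 0.06], [-0.05, 0.22, -0.25], [0.06, -0.25, 0.29]] + [[0.13, 0.16, 0.12], [0.16, 0.22, 0.15], [0.12, 0.15, 0.11]] + [[0.0, -0.0, -0.00],[-0.0, 0.0, 0.0],[-0.0, 0.0, 0.0]]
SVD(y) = [[0.16, 0.53, -0.83], [-0.65, 0.69, 0.31], [0.74, 0.49, 0.45]] @ diag([0.5267331322362768, 0.45249487448028786, 0.0007719932834356086]) @ [[0.16, -0.65, 0.74], [0.53, 0.69, 0.49], [-0.83, 0.31, 0.45]]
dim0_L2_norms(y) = [0.25, 0.46, 0.45]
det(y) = 0.00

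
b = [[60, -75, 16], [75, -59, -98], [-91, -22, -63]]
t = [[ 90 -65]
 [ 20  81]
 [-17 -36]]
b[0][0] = 60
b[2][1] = -22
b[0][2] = 16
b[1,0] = 75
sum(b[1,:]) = -82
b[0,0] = 60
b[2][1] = -22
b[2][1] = -22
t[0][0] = 90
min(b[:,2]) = -98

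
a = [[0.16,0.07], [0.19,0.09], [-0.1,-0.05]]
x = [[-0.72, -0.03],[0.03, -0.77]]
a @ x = [[-0.11, -0.06], [-0.13, -0.08], [0.07, 0.04]]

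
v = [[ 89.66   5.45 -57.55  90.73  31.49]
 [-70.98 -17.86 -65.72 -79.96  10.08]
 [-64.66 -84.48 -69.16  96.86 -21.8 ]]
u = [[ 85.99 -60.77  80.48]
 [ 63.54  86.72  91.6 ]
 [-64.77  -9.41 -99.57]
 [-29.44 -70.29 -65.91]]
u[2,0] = -64.77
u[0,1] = -60.77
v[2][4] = -21.8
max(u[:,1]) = 86.72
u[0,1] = -60.77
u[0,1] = -60.77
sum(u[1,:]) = 241.85999999999999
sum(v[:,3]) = 107.63000000000001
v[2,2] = -69.16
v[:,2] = [-57.55, -65.72, -69.16]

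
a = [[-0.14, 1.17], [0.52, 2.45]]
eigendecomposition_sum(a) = [[-0.33, 0.14], [0.06, -0.03]] + [[0.19, 1.03], [0.46, 2.48]]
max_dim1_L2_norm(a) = 2.5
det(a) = -0.95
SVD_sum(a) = [[0.17, 1.12], [0.38, 2.47]] + [[-0.31, 0.05], [0.14, -0.02]]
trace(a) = 2.31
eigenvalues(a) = [-0.36, 2.67]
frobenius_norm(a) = 2.77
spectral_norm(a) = 2.75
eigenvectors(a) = [[-0.98, -0.38], [0.18, -0.92]]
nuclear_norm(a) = 3.09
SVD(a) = [[0.41, 0.91], [0.91, -0.41]] @ diag([2.746156198157238, 0.34644788254885894]) @ [[0.15,0.99], [-0.99,0.15]]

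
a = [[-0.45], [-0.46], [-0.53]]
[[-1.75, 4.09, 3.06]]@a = [[-2.72]]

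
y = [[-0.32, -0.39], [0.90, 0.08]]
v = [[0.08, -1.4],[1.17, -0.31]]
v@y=[[-1.29,-0.14], [-0.65,-0.48]]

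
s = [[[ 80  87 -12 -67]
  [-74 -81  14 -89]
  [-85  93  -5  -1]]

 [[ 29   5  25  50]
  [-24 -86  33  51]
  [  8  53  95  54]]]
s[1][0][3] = 50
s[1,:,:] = [[29, 5, 25, 50], [-24, -86, 33, 51], [8, 53, 95, 54]]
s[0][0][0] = 80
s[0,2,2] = -5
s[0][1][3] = -89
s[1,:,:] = [[29, 5, 25, 50], [-24, -86, 33, 51], [8, 53, 95, 54]]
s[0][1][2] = 14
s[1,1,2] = 33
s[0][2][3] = -1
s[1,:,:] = [[29, 5, 25, 50], [-24, -86, 33, 51], [8, 53, 95, 54]]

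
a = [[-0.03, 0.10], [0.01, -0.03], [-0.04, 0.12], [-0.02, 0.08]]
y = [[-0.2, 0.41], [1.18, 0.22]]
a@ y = [[0.12, 0.01], [-0.04, -0.00], [0.15, 0.01], [0.1, 0.01]]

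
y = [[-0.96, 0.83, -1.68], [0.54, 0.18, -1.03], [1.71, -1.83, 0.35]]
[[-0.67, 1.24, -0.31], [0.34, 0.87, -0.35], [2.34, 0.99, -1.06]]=y @ [[0.38, -0.17, 0.07], [-0.98, -0.91, 0.74], [-0.30, -1.09, 0.51]]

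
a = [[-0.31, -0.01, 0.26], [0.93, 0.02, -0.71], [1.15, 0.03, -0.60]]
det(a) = 0.00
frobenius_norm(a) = 1.79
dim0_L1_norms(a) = [2.39, 0.06, 1.57]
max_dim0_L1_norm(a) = 2.39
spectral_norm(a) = 1.79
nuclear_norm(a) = 1.95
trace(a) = -0.89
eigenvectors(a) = [[0.25, -0.38, 0.02], [-0.70, 0.71, -1.0], [-0.67, -0.59, -0.02]]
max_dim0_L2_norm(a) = 1.51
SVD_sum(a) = [[-0.34,  -0.01,  0.21], [0.98,  0.02,  -0.62], [1.09,  0.03,  -0.69]] + [[0.03,0.00,0.05], [-0.05,-0.00,-0.09], [0.06,0.00,0.09]] + [[0.0, -0.0, 0.0], [0.00, -0.0, 0.00], [-0.00, 0.0, -0.0]]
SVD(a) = [[-0.22, 0.34, 0.91], [0.65, -0.64, 0.4], [0.72, 0.69, -0.08]] @ diag([1.7864692906513417, 0.15847898753815054, 0.0034473277440161903]) @ [[0.84, 0.02, -0.54], [0.53, 0.03, 0.84], [0.03, -1.0, 0.01]]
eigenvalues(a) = [-0.99, 0.11, -0.01]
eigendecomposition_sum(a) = [[-0.38,-0.01,0.23],[1.08,0.03,-0.67],[1.04,0.03,-0.64]] + [[0.07, 0.0, 0.03], [-0.13, -0.0, -0.05], [0.11, 0.00, 0.04]] + [[0.00,0.0,-0.00], [-0.02,-0.01,0.00], [-0.00,-0.00,0.00]]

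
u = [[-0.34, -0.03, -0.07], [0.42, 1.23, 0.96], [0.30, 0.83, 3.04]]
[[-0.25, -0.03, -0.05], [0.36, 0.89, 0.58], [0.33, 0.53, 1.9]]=u @[[0.74, 0.02, 0.03], [0.02, 0.74, -0.03], [0.03, -0.03, 0.63]]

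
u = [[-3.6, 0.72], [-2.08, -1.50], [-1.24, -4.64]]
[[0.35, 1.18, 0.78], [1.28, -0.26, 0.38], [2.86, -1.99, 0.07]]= u@[[-0.21, -0.23, -0.21], [-0.56, 0.49, 0.04]]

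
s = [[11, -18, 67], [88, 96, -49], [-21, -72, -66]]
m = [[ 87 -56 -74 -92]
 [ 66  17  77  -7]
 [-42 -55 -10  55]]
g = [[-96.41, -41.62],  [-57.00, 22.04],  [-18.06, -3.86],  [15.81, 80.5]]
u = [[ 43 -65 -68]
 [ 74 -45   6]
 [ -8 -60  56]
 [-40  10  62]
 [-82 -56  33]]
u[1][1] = -45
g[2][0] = -18.06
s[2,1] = -72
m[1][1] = 17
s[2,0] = -21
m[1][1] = 17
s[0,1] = -18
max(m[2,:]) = 55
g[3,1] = 80.5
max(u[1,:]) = 74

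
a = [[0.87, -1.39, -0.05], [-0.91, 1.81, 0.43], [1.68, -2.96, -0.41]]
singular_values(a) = [4.32, 0.26, 0.01]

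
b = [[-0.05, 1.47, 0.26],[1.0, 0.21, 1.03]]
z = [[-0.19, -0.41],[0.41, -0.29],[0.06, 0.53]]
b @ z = [[0.63, -0.27], [-0.04, 0.08]]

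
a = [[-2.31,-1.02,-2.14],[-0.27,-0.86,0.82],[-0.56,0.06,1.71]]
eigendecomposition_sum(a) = [[0.14, -0.07, -1.06], [-0.08, 0.04, 0.62], [-0.25, 0.13, 1.87]] + [[-2.43, -1.34, -0.94], [-0.22, -0.12, -0.09], [-0.31, -0.17, -0.12]] + [[-0.02,0.39,-0.14], [0.04,-0.78,0.28], [-0.00,0.1,-0.04]]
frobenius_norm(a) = 3.96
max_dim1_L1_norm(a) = 5.47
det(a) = 4.57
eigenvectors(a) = [[-0.48, 0.99, 0.44], [0.28, 0.09, -0.89], [0.83, 0.12, 0.12]]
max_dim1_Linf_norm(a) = 2.31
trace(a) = -1.46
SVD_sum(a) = [[-1.94, -0.89, -2.47],  [0.13, 0.06, 0.17],  [0.58, 0.27, 0.74]] + [[-0.33, -0.19, 0.33], [-0.68, -0.4, 0.68], [-0.96, -0.56, 0.95]] + [[-0.04, 0.07, 0.0], [0.28, -0.52, -0.03], [-0.19, 0.35, 0.02]]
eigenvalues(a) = [2.05, -2.67, -0.83]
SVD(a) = [[-0.96, -0.27, 0.11], [0.07, -0.56, -0.83], [0.29, -0.78, 0.55]] @ diag([3.420473062578217, 1.8619879821236263, 0.7180980313327588]) @ [[0.59, 0.27, 0.76],[0.66, 0.38, -0.65],[-0.47, 0.88, 0.05]]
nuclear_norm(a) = 6.00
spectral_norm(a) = 3.42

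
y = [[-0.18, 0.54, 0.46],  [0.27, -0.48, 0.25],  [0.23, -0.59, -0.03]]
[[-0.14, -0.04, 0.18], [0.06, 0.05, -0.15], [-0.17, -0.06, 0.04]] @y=[[0.06, -0.16, -0.08], [-0.03, 0.1, 0.04], [0.02, -0.09, -0.09]]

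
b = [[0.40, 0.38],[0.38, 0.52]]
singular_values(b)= [0.84, 0.08]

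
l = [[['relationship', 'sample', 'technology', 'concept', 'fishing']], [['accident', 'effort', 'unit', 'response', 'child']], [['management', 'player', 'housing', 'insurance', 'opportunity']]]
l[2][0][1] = 'player'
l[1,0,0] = 'accident'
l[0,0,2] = 'technology'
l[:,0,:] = [['relationship', 'sample', 'technology', 'concept', 'fishing'], ['accident', 'effort', 'unit', 'response', 'child'], ['management', 'player', 'housing', 'insurance', 'opportunity']]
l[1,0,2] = 'unit'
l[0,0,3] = 'concept'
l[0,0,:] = ['relationship', 'sample', 'technology', 'concept', 'fishing']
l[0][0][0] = 'relationship'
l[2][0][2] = 'housing'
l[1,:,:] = [['accident', 'effort', 'unit', 'response', 'child']]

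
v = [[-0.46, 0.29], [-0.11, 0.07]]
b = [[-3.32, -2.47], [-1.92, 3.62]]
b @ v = [[1.8, -1.14], [0.48, -0.3]]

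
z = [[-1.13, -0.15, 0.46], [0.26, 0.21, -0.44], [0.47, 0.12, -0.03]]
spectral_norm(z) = 1.38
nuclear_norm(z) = 1.85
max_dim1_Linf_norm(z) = 1.13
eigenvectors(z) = [[(0.91+0j), -0.10-0.12j, (-0.1+0.12j)],[(-0.26+0j), (0.91+0j), 0.91-0.00j],[-0.32+0.00j, 0.07-0.37j, (0.07+0.37j)]]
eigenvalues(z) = [(-1.25+0j), (0.15+0.14j), (0.15-0.14j)]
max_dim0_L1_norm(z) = 1.86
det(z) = -0.05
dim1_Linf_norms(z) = [1.13, 0.44, 0.47]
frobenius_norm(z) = 1.43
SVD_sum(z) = [[-1.10, -0.21, 0.50], [0.4, 0.08, -0.18], [0.41, 0.08, -0.18]] + [[-0.03, 0.02, -0.05], [-0.14, 0.10, -0.27], [0.06, -0.05, 0.12]] + [[-0.0, 0.04, 0.02], [-0.00, 0.03, 0.01], [-0.0, 0.09, 0.03]]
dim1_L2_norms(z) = [1.23, 0.55, 0.49]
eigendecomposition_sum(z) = [[-1.16-0.00j, -0.15+0.00j, (0.38-0j)], [0.33+0.00j, 0.04-0.00j, -0.11+0.00j], [(0.41+0j), (0.05-0j), (-0.14+0j)]] + [[(0.01-0j), 0.00-0.02j, (0.04+0j)],[-0.04+0.08j, (0.08+0.07j), -0.17+0.16j],[(0.03+0.02j), 0.03-0.03j, 0.05+0.08j]] + [[(0.01+0j), 0.00+0.02j, (0.04-0j)],  [-0.04-0.08j, 0.08-0.07j, (-0.17-0.16j)],  [0.03-0.02j, (0.03+0.03j), (0.05-0.08j)]]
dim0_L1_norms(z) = [1.86, 0.48, 0.93]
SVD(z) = [[-0.89,-0.18,0.43], [0.32,-0.90,0.30], [0.33,0.4,0.85]] @ diag([1.382943501903852, 0.35802928418186636, 0.10854631366440246]) @ [[0.9,0.17,-0.41], [0.44,-0.32,0.84], [-0.02,0.93,0.36]]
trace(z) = -0.95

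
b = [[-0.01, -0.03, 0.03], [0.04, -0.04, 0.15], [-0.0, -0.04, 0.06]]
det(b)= -0.000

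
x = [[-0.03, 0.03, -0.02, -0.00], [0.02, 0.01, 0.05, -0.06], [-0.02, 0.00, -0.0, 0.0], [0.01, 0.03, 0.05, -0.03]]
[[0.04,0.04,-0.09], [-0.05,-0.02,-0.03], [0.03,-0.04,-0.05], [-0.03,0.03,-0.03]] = x @ [[-1.34, 1.75, 2.55],[-0.03, 2.34, -0.55],[-0.22, -0.90, -0.08],[0.25, 0.51, 1.12]]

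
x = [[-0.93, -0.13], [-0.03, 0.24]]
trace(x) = -0.69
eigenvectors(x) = [[-1.00, 0.11], [-0.03, -0.99]]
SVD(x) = [[-1.00, 0.00], [0.0, 1.0]] @ diag([0.9390491078978032, 0.24184038735566885]) @ [[0.99, 0.14], [-0.14, 0.99]]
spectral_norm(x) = 0.94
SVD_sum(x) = [[-0.93,-0.13], [0.0,0.0]] + [[-0.0,0.0], [-0.03,0.24]]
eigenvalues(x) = [-0.93, 0.24]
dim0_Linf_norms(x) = [0.93, 0.24]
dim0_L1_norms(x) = [0.96, 0.37]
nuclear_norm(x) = 1.18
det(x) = -0.23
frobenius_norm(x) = 0.97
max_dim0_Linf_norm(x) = 0.93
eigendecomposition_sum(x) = [[-0.93, -0.10], [-0.02, -0.0]] + [[0.0, -0.03], [-0.01, 0.24]]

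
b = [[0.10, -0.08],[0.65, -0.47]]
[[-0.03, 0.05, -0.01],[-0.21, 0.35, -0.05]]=b@ [[-0.02,0.84,-0.09], [0.41,0.42,-0.01]]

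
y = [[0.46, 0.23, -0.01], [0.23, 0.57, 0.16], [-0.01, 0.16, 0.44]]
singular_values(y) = [0.79, 0.46, 0.22]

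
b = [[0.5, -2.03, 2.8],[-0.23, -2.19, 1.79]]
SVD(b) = [[-0.78, -0.63], [-0.63, 0.78]] @ diag([4.438828668792517, 0.7488658418606443]) @ [[-0.06, 0.67, -0.74], [-0.66, -0.59, -0.47]]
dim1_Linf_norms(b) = [2.8, 2.19]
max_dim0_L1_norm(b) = 4.59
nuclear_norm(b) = 5.19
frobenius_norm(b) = 4.50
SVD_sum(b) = [[0.19, -2.3, 2.58], [0.15, -1.85, 2.07]] + [[0.31, 0.27, 0.22], [-0.38, -0.34, -0.28]]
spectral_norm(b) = 4.44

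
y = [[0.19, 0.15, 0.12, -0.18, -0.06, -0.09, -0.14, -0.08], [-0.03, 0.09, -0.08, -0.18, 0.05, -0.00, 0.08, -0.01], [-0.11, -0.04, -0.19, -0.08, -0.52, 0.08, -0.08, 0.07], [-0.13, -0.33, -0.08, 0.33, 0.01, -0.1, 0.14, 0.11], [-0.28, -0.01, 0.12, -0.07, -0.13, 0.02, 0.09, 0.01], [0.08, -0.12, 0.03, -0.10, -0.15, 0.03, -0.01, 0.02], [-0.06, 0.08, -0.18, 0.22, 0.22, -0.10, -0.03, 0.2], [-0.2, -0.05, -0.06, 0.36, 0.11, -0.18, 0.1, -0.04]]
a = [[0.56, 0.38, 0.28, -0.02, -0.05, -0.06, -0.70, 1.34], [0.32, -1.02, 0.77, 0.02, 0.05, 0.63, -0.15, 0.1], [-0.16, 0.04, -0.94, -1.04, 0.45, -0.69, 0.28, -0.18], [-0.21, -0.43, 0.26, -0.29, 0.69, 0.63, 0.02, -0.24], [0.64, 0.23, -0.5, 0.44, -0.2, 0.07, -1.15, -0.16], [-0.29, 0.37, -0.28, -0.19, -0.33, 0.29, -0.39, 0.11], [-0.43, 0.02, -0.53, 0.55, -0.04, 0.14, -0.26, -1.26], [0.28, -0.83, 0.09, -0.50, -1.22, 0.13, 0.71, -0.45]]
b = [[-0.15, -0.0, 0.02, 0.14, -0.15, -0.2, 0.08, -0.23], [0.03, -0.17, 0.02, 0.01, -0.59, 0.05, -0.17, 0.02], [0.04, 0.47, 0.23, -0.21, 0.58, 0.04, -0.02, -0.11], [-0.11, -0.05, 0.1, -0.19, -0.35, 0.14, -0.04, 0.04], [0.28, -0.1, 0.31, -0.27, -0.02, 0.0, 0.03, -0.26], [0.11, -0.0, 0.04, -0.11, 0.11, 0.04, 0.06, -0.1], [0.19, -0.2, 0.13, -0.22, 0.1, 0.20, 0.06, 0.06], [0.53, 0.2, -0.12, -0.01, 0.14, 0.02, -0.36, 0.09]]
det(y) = 0.00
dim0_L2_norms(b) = [0.67, 0.59, 0.44, 0.48, 0.93, 0.33, 0.42, 0.4]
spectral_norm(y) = 0.82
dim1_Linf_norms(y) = [0.19, 0.18, 0.52, 0.33, 0.28, 0.15, 0.22, 0.36]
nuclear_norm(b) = 3.45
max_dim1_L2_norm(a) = 1.8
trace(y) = 0.25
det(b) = -0.00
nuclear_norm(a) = 9.98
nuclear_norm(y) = 2.70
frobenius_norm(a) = 4.21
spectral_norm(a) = 2.33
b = a @ y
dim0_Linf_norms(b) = [0.53, 0.47, 0.31, 0.27, 0.59, 0.2, 0.36, 0.26]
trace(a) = -2.31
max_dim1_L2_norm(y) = 0.59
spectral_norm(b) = 1.08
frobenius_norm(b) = 1.59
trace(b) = -0.11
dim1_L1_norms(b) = [0.97, 1.06, 1.7, 1.02, 1.27, 0.57, 1.16, 1.47]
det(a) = -0.01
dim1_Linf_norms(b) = [0.23, 0.59, 0.58, 0.35, 0.31, 0.11, 0.22, 0.53]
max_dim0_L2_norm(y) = 0.61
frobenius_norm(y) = 1.19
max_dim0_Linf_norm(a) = 1.34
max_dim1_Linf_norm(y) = 0.52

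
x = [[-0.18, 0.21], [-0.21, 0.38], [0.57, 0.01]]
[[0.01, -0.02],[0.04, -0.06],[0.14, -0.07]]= x@[[0.24, -0.12], [0.24, -0.22]]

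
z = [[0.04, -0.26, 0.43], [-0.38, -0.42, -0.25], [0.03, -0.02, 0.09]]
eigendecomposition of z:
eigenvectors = [[0.38, 0.84, -0.79],[0.92, -0.51, 0.49],[0.01, 0.18, 0.37]]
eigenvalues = [-0.58, 0.29, -0.0]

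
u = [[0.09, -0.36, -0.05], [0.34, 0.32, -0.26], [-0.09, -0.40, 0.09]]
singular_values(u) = [0.69, 0.35, 0.0]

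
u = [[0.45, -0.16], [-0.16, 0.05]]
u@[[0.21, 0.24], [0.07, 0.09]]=[[0.08, 0.09], [-0.03, -0.03]]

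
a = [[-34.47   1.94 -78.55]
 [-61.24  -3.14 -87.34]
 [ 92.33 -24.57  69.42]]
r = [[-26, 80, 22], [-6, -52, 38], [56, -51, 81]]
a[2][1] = -24.57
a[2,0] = 92.33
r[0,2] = 22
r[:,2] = [22, 38, 81]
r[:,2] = [22, 38, 81]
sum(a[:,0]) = -3.3800000000000097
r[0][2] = 22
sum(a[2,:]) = 137.18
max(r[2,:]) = 81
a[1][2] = -87.34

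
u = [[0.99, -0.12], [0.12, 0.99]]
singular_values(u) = [1.0, 1.0]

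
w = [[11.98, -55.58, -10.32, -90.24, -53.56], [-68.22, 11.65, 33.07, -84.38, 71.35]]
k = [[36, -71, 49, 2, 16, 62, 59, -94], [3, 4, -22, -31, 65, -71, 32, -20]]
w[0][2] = -10.32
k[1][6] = 32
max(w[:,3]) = -84.38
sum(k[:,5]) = -9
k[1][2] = -22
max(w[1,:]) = 71.35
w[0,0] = 11.98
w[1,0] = -68.22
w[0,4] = -53.56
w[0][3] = -90.24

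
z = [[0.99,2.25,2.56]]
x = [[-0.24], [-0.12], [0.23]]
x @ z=[[-0.24, -0.54, -0.61], [-0.12, -0.27, -0.31], [0.23, 0.52, 0.59]]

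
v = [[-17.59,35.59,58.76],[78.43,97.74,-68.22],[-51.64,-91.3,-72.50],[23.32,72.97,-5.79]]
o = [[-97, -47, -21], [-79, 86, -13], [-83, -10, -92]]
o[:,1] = [-47, 86, -10]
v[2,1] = -91.3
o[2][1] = -10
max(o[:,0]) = -79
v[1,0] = 78.43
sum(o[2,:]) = -185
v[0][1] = 35.59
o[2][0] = -83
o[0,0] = -97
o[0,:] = [-97, -47, -21]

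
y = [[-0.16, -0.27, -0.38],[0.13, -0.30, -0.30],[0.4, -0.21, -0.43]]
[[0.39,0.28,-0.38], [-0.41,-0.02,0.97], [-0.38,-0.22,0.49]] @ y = [[-0.18, -0.11, -0.07],[0.45, -0.09, -0.26],[0.23, 0.07, -0.0]]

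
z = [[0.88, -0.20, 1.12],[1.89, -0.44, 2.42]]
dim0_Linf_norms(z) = [1.89, 0.44, 2.42]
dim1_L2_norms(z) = [1.44, 3.1]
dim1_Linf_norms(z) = [1.12, 2.42]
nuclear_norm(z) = 3.42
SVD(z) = [[-0.42,  -0.91], [-0.91,  0.42]] @ diag([3.4191917351678747, 0.005279977243905291]) @ [[-0.61, 0.14, -0.78], [-0.62, -0.69, 0.36]]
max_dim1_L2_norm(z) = 3.1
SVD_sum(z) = [[0.88, -0.20, 1.12],[1.89, -0.44, 2.42]] + [[0.0, 0.00, -0.0], [-0.00, -0.00, 0.00]]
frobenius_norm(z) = 3.42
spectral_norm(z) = 3.42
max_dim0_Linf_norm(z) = 2.42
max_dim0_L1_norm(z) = 3.54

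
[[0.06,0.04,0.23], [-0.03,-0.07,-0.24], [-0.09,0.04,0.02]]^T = [[0.06,-0.03,-0.09], [0.04,-0.07,0.04], [0.23,-0.24,0.02]]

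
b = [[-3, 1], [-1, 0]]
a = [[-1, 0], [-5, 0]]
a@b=[[3, -1], [15, -5]]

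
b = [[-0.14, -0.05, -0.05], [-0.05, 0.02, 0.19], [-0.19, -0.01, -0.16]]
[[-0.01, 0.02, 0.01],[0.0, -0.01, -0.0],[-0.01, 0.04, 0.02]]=b@ [[0.05, -0.14, -0.08], [-0.01, 0.02, 0.01], [0.03, -0.08, -0.04]]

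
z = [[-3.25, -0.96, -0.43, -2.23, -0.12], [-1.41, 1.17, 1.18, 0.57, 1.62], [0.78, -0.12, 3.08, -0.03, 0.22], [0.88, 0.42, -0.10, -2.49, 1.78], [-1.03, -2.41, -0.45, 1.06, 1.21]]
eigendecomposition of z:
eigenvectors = [[(0.73+0j),0.73-0.00j,-0.20-0.04j,(-0.2+0.04j),(0.01+0j)], [0.17+0.06j,(0.17-0.06j),(0.67+0j),(0.67-0j),(-0.11+0j)], [(-0.08-0.03j),-0.08+0.03j,0.10+0.06j,(0.1-0.06j),-0.86+0.00j], [(-0.04-0.59j),-0.04+0.59j,0.11+0.22j,0.11-0.22j,0.16+0.00j], [0.17+0.23j,(0.17-0.23j),(-0.05+0.66j),-0.05-0.66j,0.46+0.00j]]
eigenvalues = [(-3.34+1.69j), (-3.34-1.69j), (1.73+1.98j), (1.73-1.98j), (2.94+0j)]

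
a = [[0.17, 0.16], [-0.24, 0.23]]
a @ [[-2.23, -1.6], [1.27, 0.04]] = [[-0.18, -0.27], [0.83, 0.39]]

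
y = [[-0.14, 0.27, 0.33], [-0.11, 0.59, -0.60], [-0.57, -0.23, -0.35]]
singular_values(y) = [0.89, 0.68, 0.41]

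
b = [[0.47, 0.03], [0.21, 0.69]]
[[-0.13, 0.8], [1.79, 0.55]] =b @ [[-0.46, 1.69], [2.74, 0.28]]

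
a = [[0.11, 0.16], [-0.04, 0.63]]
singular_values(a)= [0.65, 0.12]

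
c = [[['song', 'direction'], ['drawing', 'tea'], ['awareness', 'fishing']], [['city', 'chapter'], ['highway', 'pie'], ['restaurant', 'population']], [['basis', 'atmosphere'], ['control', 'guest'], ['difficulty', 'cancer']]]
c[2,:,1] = ['atmosphere', 'guest', 'cancer']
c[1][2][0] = 'restaurant'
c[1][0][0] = 'city'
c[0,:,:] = [['song', 'direction'], ['drawing', 'tea'], ['awareness', 'fishing']]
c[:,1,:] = [['drawing', 'tea'], ['highway', 'pie'], ['control', 'guest']]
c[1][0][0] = 'city'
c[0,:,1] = ['direction', 'tea', 'fishing']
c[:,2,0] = ['awareness', 'restaurant', 'difficulty']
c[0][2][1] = 'fishing'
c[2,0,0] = 'basis'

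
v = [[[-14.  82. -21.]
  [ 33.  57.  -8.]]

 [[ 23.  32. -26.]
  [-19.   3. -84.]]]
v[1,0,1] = 32.0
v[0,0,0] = -14.0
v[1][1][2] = -84.0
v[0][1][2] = -8.0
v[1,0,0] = 23.0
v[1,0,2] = -26.0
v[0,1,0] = 33.0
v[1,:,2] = [-26.0, -84.0]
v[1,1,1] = 3.0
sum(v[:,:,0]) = 23.0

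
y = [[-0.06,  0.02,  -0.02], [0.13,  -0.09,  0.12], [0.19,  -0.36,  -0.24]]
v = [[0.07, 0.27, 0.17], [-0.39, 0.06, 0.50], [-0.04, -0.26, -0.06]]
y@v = [[-0.01, -0.01, 0.00],[0.04, -0.0, -0.03],[0.16, 0.09, -0.13]]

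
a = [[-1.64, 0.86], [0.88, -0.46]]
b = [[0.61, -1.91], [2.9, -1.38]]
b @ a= [[-2.68, 1.40], [-5.97, 3.13]]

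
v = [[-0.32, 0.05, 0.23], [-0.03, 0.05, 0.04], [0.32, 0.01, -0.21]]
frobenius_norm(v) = 0.56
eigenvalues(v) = [-0.54, -0.0, 0.06]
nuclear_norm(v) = 0.62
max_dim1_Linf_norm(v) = 0.32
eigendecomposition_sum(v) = [[-0.32,  0.02,  0.22], [-0.04,  0.00,  0.03], [0.32,  -0.02,  -0.22]] + [[-0.0, 0.0, -0.0],  [0.0, -0.0, 0.0],  [-0.00, 0.0, -0.0]] + [[0.0, 0.03, 0.01], [0.01, 0.05, 0.01], [0.01, 0.03, 0.01]]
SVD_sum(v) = [[-0.33, 0.02, 0.23], [-0.04, 0.00, 0.03], [0.31, -0.02, -0.22]] + [[0.01, 0.03, 0.01], [0.01, 0.05, 0.01], [0.01, 0.03, 0.01]] + [[-0.00, 0.00, -0.00], [0.00, -0.0, 0.00], [-0.00, 0.0, -0.00]]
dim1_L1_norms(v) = [0.6, 0.12, 0.54]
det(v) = 0.00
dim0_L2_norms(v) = [0.45, 0.07, 0.31]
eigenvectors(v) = [[0.71, 0.53, 0.41], [0.08, -0.31, 0.76], [-0.7, 0.79, 0.51]]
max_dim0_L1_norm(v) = 0.67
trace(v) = -0.48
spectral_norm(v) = 0.55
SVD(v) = [[-0.72, -0.41, 0.57], [-0.09, -0.75, -0.66], [0.69, -0.52, 0.5]] @ diag([0.5522876664661794, 0.06614578044671698, 0.0017519127937752814]) @ [[0.82, -0.06, -0.57], [-0.22, -0.95, -0.21], [-0.53, 0.30, -0.8]]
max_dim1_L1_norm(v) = 0.6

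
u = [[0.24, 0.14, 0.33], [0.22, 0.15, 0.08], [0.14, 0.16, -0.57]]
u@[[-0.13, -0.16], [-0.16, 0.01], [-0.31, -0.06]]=[[-0.16, -0.06], [-0.08, -0.04], [0.13, 0.01]]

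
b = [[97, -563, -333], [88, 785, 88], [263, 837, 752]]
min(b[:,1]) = -563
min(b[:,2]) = -333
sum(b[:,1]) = 1059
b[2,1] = 837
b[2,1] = 837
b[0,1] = -563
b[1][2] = 88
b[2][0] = 263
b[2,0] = 263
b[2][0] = 263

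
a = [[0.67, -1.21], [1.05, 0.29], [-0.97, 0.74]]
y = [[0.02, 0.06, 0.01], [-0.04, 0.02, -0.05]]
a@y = [[0.06, 0.02, 0.07],  [0.01, 0.07, -0.0],  [-0.05, -0.04, -0.05]]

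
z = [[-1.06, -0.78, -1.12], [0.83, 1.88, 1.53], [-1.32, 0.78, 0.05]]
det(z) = -0.731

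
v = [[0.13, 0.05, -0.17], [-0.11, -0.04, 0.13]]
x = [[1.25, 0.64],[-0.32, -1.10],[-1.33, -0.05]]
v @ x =[[0.37, 0.04], [-0.3, -0.03]]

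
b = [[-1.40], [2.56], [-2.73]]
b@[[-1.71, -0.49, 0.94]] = [[2.39, 0.69, -1.32], [-4.38, -1.25, 2.41], [4.67, 1.34, -2.57]]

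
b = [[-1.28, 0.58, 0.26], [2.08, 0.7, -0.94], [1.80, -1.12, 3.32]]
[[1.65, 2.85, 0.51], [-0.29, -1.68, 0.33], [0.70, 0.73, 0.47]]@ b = [[4.73, 2.38, -0.56], [-2.53, -1.71, 2.6], [1.47, 0.39, 1.06]]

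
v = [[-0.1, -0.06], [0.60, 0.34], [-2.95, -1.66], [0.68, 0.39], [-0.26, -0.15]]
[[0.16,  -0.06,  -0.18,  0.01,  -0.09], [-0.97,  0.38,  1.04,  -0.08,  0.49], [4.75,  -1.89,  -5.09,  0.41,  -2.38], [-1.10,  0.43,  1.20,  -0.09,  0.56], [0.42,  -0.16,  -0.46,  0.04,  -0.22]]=v @[[-1.51, 1.03, -0.15, -0.07, -0.12], [-0.18, -0.69, 3.33, -0.12, 1.65]]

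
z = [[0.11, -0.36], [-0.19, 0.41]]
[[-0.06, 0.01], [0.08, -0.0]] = z @ [[-0.05, -0.13],[0.16, -0.07]]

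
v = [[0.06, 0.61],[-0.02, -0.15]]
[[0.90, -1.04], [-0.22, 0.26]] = v @[[-0.63, 0.12],[1.54, -1.72]]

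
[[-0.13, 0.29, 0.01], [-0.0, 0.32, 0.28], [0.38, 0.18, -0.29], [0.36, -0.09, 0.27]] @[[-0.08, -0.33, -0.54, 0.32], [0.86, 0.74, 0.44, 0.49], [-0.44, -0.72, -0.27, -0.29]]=[[0.26, 0.25, 0.2, 0.10], [0.15, 0.04, 0.07, 0.08], [0.25, 0.22, -0.05, 0.29], [-0.22, -0.38, -0.31, -0.01]]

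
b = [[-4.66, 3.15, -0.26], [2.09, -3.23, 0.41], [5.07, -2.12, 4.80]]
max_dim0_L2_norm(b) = 7.2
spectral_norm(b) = 9.30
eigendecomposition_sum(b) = [[-0.03, 0.00, -0.05], [0.12, -0.01, 0.23], [2.49, -0.26, 4.68]] + [[-4.15,3.99,-0.24], [2.45,-2.36,0.14], [2.35,-2.26,0.14]] + [[-0.48, -0.85, 0.04],[-0.49, -0.86, 0.04],[0.23, 0.40, -0.02]]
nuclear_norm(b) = 14.00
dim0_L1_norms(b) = [11.82, 8.5, 5.47]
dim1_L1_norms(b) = [8.07, 5.73, 11.99]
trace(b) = -3.09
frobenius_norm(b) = 10.00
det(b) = 40.04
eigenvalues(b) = [4.64, -6.37, -1.35]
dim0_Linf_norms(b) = [5.07, 3.23, 4.8]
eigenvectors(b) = [[0.01, -0.77, -0.67],[-0.05, 0.46, -0.67],[-1.00, 0.44, 0.32]]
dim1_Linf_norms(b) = [4.66, 3.23, 5.07]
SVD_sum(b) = [[-4.01, 2.53, -2.17], [2.57, -1.62, 1.39], [5.32, -3.36, 2.88]] + [[-0.17, 1.11, 1.62], [0.15, -0.94, -1.37], [-0.20, 1.30, 1.88]] + [[-0.47,-0.50,0.29],[-0.63,-0.66,0.39],[-0.05,-0.05,0.03]]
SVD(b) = [[-0.56, -0.57, -0.6], [0.36, 0.48, -0.8], [0.75, -0.66, -0.07]] @ diag([9.295025716636228, 3.459174011040999, 1.2452759085478413]) @ [[0.77, -0.49, 0.42], [0.09, -0.56, -0.82], [0.63, 0.67, -0.39]]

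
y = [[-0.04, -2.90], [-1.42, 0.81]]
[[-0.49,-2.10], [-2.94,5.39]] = y@[[2.15, -3.36], [0.14, 0.77]]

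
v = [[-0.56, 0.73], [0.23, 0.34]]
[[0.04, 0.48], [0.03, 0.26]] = v @ [[0.03, 0.08],[0.08, 0.72]]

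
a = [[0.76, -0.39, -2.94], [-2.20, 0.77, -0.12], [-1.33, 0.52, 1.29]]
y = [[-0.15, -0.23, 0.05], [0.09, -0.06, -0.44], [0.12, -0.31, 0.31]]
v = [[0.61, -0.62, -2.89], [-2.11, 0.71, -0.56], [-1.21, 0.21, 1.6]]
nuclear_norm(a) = 5.92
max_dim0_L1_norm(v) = 5.05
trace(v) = 2.92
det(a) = -0.01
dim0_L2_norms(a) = [2.68, 1.01, 3.21]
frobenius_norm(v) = 4.29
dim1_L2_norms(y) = [0.28, 0.45, 0.45]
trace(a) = 2.82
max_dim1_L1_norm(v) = 4.12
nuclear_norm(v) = 6.28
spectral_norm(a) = 3.67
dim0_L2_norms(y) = [0.21, 0.39, 0.54]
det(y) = 0.04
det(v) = -2.95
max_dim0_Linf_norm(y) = 0.44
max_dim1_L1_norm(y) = 0.74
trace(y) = 0.10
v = y + a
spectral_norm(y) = 0.57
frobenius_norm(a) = 4.30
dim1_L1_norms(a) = [4.09, 3.09, 3.14]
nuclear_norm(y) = 1.12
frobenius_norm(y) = 0.70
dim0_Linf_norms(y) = [0.15, 0.31, 0.44]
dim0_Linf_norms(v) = [2.11, 0.71, 2.89]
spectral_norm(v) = 3.58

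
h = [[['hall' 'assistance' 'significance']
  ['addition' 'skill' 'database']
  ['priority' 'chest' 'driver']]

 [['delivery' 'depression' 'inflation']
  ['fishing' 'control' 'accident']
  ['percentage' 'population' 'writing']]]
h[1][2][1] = 'population'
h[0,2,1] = 'chest'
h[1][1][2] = 'accident'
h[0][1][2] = 'database'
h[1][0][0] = 'delivery'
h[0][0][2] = 'significance'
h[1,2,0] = 'percentage'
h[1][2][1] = 'population'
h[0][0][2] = 'significance'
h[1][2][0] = 'percentage'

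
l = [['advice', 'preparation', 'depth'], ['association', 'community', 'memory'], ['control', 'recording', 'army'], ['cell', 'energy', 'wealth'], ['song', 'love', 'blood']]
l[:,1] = ['preparation', 'community', 'recording', 'energy', 'love']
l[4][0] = 'song'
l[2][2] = 'army'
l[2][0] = 'control'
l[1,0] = 'association'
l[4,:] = ['song', 'love', 'blood']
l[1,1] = 'community'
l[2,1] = 'recording'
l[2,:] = ['control', 'recording', 'army']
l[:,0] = ['advice', 'association', 'control', 'cell', 'song']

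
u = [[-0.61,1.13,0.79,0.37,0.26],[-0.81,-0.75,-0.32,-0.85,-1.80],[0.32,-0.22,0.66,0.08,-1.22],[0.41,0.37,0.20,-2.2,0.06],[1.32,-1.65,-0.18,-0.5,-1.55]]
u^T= [[-0.61, -0.81, 0.32, 0.41, 1.32],  [1.13, -0.75, -0.22, 0.37, -1.65],  [0.79, -0.32, 0.66, 0.2, -0.18],  [0.37, -0.85, 0.08, -2.2, -0.5],  [0.26, -1.8, -1.22, 0.06, -1.55]]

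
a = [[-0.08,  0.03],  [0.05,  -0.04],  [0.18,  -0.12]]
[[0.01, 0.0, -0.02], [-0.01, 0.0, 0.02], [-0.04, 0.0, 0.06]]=a@[[-0.02, 0.00, 0.02], [0.29, -0.0, -0.45]]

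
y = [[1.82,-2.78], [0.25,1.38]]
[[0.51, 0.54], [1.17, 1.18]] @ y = [[1.06, -0.67], [2.42, -1.62]]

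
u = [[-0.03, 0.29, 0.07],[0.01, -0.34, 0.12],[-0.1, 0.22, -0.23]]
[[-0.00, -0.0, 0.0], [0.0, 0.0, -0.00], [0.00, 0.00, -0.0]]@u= [[0.00, 0.00, 0.0], [0.00, 0.00, 0.00], [0.0, 0.00, 0.0]]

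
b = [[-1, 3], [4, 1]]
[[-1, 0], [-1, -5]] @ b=[[1, -3], [-19, -8]]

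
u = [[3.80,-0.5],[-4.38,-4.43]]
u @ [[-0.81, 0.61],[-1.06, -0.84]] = [[-2.55, 2.74],  [8.24, 1.05]]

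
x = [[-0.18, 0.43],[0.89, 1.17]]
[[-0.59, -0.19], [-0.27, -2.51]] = x @ [[0.96,  -1.45],[-0.96,  -1.04]]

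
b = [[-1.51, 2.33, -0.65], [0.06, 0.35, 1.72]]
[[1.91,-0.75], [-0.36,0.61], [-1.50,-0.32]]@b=[[-2.93,  4.19,  -2.53],  [0.58,  -0.63,  1.28],  [2.25,  -3.61,  0.42]]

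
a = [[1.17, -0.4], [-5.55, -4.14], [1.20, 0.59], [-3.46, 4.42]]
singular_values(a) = [7.1, 5.69]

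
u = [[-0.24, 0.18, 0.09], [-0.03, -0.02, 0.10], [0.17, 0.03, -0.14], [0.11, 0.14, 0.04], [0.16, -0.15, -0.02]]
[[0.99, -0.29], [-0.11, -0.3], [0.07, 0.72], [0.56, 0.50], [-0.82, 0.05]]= u @ [[-0.77, 2.24],[4.7, 2.32],[-0.42, -1.90]]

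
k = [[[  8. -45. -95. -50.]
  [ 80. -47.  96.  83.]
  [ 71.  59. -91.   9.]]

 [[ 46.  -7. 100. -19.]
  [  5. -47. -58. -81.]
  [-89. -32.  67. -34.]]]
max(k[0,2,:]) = 71.0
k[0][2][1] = 59.0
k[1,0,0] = 46.0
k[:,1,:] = [[80.0, -47.0, 96.0, 83.0], [5.0, -47.0, -58.0, -81.0]]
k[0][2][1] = 59.0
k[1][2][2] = 67.0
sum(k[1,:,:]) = -149.0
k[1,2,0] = -89.0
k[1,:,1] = [-7.0, -47.0, -32.0]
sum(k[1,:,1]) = -86.0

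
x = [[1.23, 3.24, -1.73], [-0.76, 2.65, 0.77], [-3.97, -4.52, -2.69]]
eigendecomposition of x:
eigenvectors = [[(-0.36+0j), (0.7+0j), (0.7-0j)], [(0.07+0j), (-0.02+0.42j), (-0.02-0.42j)], [(-0.93+0j), -0.56-0.12j, (-0.56+0.12j)]]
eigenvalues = [(-3.89+0j), (2.54+2.28j), (2.54-2.28j)]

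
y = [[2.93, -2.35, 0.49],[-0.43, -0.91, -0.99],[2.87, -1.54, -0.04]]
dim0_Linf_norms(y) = [2.93, 2.35, 0.99]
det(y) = 3.96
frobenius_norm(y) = 5.19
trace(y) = 1.98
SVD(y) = [[-0.76,-0.02,-0.65], [-0.02,-1.00,0.06], [-0.65,0.06,0.76]] @ diag([4.963882081026305, 1.4109098364415837, 0.5656042071080717]) @ [[-0.82,0.56,-0.07],  [0.37,0.62,0.69],  [0.43,0.54,-0.72]]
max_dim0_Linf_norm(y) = 2.93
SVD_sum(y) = [[3.1, -2.13, 0.25], [0.08, -0.05, 0.01], [2.66, -1.82, 0.21]] + [[-0.01, -0.02, -0.02], [-0.52, -0.87, -0.97], [0.03, 0.05, 0.06]] + [[-0.16,  -0.2,  0.26], [0.01,  0.02,  -0.02], [0.18,  0.23,  -0.31]]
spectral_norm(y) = 4.96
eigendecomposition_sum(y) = [[2.89-0.00j,-1.64+0.00j,(0.76+0j)],[(-0.74+0j),(0.42-0j),-0.20+0.00j],[(2.37-0j),(-1.35+0j),(0.63+0j)]] + [[0.02+0.69j, (-0.35-0.6j), -0.14-1.03j], [0.16+1.09j, (-0.67-0.89j), (-0.4-1.61j)], [0.25-0.26j, -0.10+0.35j, (-0.33+0.43j)]] + [[0.02-0.69j, (-0.35+0.6j), -0.14+1.03j],[0.16-1.09j, (-0.67+0.89j), (-0.4+1.61j)],[0.25+0.26j, (-0.1-0.35j), (-0.33-0.43j)]]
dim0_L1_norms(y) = [6.23, 4.8, 1.52]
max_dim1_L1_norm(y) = 5.77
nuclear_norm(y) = 6.94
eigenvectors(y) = [[0.76+0.00j, (-0.51-0.06j), (-0.51+0.06j)], [(-0.19+0j), (-0.82+0j), (-0.82-0j)], [(0.62+0j), (0.17+0.21j), (0.17-0.21j)]]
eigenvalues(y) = [(3.94+0j), (-0.98+0.23j), (-0.98-0.23j)]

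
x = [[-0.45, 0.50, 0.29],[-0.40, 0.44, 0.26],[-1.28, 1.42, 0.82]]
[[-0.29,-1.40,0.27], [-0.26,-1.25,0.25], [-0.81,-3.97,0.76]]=x@[[1.26,  1.26,  -2.41], [1.27,  -0.52,  -1.84], [-1.22,  -1.98,  0.35]]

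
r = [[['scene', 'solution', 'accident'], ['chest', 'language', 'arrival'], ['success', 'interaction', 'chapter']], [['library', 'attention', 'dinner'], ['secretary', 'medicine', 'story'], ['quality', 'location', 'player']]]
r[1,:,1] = ['attention', 'medicine', 'location']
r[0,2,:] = ['success', 'interaction', 'chapter']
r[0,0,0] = 'scene'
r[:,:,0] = [['scene', 'chest', 'success'], ['library', 'secretary', 'quality']]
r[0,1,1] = 'language'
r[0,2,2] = 'chapter'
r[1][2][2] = 'player'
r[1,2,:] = ['quality', 'location', 'player']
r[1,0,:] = ['library', 'attention', 'dinner']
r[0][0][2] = 'accident'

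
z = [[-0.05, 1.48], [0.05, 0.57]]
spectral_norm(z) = 1.59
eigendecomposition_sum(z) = [[-0.13, 0.27], [0.01, -0.02]] + [[0.08, 1.21],[0.04, 0.59]]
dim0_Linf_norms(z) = [0.05, 1.48]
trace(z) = 0.52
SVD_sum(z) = [[-0.03,  1.48],[-0.01,  0.57]] + [[-0.02, -0.0], [0.06, 0.00]]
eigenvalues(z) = [-0.15, 0.67]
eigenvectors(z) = [[-1.0, -0.9], [0.07, -0.44]]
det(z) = -0.10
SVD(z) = [[0.93, 0.36], [0.36, -0.93]] @ diag([1.586229627597296, 0.06461863920374471]) @ [[-0.02, 1.00], [-1.00, -0.02]]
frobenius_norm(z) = 1.59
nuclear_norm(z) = 1.65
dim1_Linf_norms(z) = [1.48, 0.57]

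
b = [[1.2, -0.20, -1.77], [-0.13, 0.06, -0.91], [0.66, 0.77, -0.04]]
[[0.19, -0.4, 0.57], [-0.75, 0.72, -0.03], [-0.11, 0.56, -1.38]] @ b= [[0.66, 0.38, 0.00],[-1.01, 0.17, 0.67],[-1.12, -1.01, -0.26]]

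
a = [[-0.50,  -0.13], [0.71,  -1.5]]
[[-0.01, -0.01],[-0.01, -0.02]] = a @ [[0.01, 0.02], [0.01, 0.02]]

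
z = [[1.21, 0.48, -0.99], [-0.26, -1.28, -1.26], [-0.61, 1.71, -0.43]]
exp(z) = [[4.02, -0.23, -1.78], [0.06, -0.05, -0.37], [-1.13, 0.52, 0.61]]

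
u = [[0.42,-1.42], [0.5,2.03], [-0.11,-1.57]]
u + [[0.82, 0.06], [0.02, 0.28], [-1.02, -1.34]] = [[1.24, -1.36], [0.52, 2.31], [-1.13, -2.91]]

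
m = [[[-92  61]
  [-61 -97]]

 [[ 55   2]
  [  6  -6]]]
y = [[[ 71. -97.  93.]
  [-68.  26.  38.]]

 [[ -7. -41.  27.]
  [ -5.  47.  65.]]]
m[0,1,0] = -61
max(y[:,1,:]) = 65.0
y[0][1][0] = -68.0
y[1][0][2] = 27.0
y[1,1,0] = -5.0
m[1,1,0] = 6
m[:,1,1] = [-97, -6]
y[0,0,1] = -97.0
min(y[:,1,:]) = -68.0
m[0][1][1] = -97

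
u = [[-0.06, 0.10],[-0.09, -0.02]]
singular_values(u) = [0.12, 0.08]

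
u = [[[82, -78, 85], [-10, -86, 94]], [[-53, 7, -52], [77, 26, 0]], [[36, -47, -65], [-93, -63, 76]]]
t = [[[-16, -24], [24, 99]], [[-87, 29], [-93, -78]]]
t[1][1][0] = -93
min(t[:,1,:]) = -93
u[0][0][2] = 85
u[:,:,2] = [[85, 94], [-52, 0], [-65, 76]]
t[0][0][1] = -24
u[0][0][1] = -78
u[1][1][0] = 77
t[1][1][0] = -93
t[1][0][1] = 29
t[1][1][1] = -78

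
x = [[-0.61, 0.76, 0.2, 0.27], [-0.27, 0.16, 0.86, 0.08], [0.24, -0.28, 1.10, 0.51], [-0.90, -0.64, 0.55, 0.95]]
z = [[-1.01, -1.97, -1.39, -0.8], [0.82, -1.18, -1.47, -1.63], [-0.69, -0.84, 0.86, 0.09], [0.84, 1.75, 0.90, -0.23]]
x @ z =[[1.33,0.61,0.15,-0.79], [-0.12,-0.24,0.95,0.01], [-0.80,-0.17,1.48,0.25], [0.8,3.73,3.52,1.59]]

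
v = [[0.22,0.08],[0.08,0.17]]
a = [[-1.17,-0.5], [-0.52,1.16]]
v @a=[[-0.3, -0.02], [-0.18, 0.16]]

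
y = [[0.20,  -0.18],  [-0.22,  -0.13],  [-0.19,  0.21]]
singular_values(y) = [0.4, 0.24]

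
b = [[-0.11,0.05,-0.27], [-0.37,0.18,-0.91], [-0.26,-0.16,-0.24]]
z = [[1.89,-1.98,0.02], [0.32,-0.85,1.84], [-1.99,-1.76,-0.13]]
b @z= [[0.35, 0.65, 0.12], [1.17, 2.18, 0.44], [-0.06, 1.07, -0.27]]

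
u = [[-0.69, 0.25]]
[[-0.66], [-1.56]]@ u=[[0.46, -0.16], [1.08, -0.39]]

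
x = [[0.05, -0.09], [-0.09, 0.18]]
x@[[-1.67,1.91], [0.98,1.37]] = [[-0.17, -0.03], [0.33, 0.07]]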